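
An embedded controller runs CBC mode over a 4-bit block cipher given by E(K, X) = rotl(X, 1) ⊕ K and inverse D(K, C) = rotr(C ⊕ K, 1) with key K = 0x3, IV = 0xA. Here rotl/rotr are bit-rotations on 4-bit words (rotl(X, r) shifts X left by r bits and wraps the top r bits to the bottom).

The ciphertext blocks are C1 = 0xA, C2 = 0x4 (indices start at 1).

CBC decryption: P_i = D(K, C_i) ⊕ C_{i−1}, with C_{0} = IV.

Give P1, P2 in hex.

P1: D(K, 0xA) = 0xC; 0xC ⊕ 0xA = 0x6.
P2: D(K, 0x4) = 0xB; 0xB ⊕ 0xA = 0x1.

P1 = 0x6, P2 = 0x1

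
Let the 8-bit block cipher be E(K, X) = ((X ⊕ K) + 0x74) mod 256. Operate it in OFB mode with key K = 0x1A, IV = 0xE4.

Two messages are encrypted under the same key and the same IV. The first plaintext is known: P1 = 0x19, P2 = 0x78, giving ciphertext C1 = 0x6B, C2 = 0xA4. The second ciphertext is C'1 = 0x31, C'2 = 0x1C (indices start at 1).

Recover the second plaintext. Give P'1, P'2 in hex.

In OFB with a reused IV, both messages share the same keystream S_i, so C_i ⊕ C'_i = P_i ⊕ P'_i and thus P'_i = P_i ⊕ C_i ⊕ C'_i.
P'1: 0x19 ⊕ 0x6B ⊕ 0x31 = 0x43.
P'2: 0x78 ⊕ 0xA4 ⊕ 0x1C = 0xC0.

P'1 = 0x43, P'2 = 0xC0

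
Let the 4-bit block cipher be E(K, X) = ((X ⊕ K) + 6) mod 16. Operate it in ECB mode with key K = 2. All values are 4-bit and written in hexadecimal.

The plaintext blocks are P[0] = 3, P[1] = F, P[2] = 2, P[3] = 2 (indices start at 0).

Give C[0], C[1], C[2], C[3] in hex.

C[0] = 7, C[1] = 3, C[2] = 6, C[3] = 6

ECB encryption: C_i = E(K, P_i).
C[0]: E(K, 3) = 7.
C[1]: E(K, F) = 3.
C[2]: E(K, 2) = 6.
C[3]: E(K, 2) = 6.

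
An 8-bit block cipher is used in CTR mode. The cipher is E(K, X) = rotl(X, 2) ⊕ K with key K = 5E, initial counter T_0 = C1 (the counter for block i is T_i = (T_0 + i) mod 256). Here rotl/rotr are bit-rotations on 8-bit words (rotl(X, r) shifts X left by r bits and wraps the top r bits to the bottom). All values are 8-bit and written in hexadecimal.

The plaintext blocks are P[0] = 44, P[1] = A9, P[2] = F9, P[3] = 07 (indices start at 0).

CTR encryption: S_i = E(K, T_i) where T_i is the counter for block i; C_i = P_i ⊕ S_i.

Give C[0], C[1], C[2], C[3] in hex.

C[0]: T = C1, S = E(K, T) = 59; 44 ⊕ 59 = 1D.
C[1]: T = C2, S = E(K, T) = 55; A9 ⊕ 55 = FC.
C[2]: T = C3, S = E(K, T) = 51; F9 ⊕ 51 = A8.
C[3]: T = C4, S = E(K, T) = 4D; 07 ⊕ 4D = 4A.

C[0] = 1D, C[1] = FC, C[2] = A8, C[3] = 4A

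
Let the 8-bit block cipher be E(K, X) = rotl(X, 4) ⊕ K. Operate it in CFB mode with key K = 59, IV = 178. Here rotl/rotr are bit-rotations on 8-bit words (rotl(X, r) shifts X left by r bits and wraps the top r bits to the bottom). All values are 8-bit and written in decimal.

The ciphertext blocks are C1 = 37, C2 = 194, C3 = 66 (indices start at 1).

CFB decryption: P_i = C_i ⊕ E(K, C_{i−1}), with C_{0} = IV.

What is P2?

P2: E(K, 37) = 105; 194 ⊕ 105 = 171.

P2 = 171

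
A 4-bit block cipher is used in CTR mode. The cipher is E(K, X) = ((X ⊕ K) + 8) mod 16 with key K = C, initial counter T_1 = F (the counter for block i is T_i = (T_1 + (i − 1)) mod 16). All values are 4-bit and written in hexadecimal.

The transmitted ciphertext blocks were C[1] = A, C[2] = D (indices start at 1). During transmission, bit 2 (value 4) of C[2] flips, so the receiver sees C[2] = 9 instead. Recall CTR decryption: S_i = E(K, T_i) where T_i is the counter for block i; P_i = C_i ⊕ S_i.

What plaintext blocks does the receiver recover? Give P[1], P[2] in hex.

P[1] = 1, P[2] = D

Only C[2] changed, to 9. In CTR, a change in C_i flips the same bit in P_i only; the keystream is unaffected. Decrypting the received ciphertext:
P[1]: T = F, S = E(K, T) = B; A ⊕ B = 1.
P[2]: T = 0, S = E(K, T) = 4; 9 ⊕ 4 = D.
Blocks that differ from the original plaintext: P[2].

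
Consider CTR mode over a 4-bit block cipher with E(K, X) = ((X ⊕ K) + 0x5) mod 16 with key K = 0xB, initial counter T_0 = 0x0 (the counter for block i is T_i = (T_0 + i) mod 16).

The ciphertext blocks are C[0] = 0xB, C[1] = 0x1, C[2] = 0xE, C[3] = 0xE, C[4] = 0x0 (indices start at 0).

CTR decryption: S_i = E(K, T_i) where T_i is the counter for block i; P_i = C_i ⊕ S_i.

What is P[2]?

P[2] = 0x0

P[2]: T = 0x2, S = E(K, T) = 0xE; 0xE ⊕ 0xE = 0x0.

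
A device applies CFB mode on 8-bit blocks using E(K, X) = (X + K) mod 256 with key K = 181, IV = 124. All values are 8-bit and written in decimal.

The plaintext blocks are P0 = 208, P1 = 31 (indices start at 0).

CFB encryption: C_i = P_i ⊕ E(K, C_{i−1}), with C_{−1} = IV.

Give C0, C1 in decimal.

C0: E(K, 124) = 49; 208 ⊕ 49 = 225.
C1: E(K, 225) = 150; 31 ⊕ 150 = 137.

C0 = 225, C1 = 137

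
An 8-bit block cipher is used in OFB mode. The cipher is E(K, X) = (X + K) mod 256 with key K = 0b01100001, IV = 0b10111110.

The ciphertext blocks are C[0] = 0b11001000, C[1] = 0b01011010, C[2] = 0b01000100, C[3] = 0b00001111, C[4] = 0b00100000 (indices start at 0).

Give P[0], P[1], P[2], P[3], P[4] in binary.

OFB decryption: S_i = E(K, S_{i−1}) with S_{−1} = IV; P_i = C_i ⊕ S_i.
P[0]: S = E(K, 0b10111110) = 0b00011111; 0b11001000 ⊕ 0b00011111 = 0b11010111.
P[1]: S = E(K, 0b00011111) = 0b10000000; 0b01011010 ⊕ 0b10000000 = 0b11011010.
P[2]: S = E(K, 0b10000000) = 0b11100001; 0b01000100 ⊕ 0b11100001 = 0b10100101.
P[3]: S = E(K, 0b11100001) = 0b01000010; 0b00001111 ⊕ 0b01000010 = 0b01001101.
P[4]: S = E(K, 0b01000010) = 0b10100011; 0b00100000 ⊕ 0b10100011 = 0b10000011.

P[0] = 0b11010111, P[1] = 0b11011010, P[2] = 0b10100101, P[3] = 0b01001101, P[4] = 0b10000011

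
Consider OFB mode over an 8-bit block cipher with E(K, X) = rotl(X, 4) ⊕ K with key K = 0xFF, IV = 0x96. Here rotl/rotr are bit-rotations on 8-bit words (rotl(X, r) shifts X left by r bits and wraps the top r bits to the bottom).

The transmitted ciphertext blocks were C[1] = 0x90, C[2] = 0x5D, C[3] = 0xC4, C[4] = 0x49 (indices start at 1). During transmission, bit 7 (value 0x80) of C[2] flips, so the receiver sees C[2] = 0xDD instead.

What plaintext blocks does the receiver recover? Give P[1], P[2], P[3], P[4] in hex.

P[1] = 0x06, P[2] = 0x4B, P[3] = 0x52, P[4] = 0xDF

OFB decryption: S_i = E(K, S_{i−1}) with S_{0} = IV; P_i = C_i ⊕ S_i.
Only C[2] changed, to 0xDD. In OFB, a change in C_i flips the same bit in P_i only; the keystream is unaffected. Decrypting the received ciphertext:
P[1]: S = E(K, 0x96) = 0x96; 0x90 ⊕ 0x96 = 0x06.
P[2]: S = E(K, 0x96) = 0x96; 0xDD ⊕ 0x96 = 0x4B.
P[3]: S = E(K, 0x96) = 0x96; 0xC4 ⊕ 0x96 = 0x52.
P[4]: S = E(K, 0x96) = 0x96; 0x49 ⊕ 0x96 = 0xDF.
Blocks that differ from the original plaintext: P[2].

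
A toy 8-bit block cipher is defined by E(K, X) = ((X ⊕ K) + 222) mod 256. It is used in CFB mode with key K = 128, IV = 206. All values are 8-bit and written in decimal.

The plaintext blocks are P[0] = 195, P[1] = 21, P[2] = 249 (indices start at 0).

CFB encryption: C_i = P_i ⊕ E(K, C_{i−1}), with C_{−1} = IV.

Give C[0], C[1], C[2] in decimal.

C[0]: E(K, 206) = 44; 195 ⊕ 44 = 239.
C[1]: E(K, 239) = 77; 21 ⊕ 77 = 88.
C[2]: E(K, 88) = 182; 249 ⊕ 182 = 79.

C[0] = 239, C[1] = 88, C[2] = 79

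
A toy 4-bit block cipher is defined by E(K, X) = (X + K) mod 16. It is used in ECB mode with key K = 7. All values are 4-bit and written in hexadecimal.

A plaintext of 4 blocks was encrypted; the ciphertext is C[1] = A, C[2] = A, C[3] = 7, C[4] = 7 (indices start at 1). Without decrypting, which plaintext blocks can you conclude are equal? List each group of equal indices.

P[1] = P[2]; P[3] = P[4]

ECB encrypts each block independently with the same key, so equal ciphertext blocks imply equal plaintext blocks.
C[1] = C[2] = A, so P[1] = P[2].
C[3] = C[4] = 7, so P[3] = P[4].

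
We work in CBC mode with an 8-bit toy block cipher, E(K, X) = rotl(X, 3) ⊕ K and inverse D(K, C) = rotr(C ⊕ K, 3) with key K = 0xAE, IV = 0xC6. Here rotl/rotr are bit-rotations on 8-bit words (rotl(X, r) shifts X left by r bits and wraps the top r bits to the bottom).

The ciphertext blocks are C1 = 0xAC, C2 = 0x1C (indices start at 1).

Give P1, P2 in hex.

P1 = 0x86, P2 = 0xFA

CBC decryption: P_i = D(K, C_i) ⊕ C_{i−1}, with C_{0} = IV.
P1: D(K, 0xAC) = 0x40; 0x40 ⊕ 0xC6 = 0x86.
P2: D(K, 0x1C) = 0x56; 0x56 ⊕ 0xAC = 0xFA.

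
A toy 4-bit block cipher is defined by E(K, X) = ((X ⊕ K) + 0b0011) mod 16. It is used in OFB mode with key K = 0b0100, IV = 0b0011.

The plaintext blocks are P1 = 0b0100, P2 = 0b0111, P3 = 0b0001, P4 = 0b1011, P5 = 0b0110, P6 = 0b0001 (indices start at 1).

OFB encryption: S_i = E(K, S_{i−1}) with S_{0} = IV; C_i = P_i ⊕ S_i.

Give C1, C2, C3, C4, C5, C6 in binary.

C1 = 0b1110, C2 = 0b0110, C3 = 0b1001, C4 = 0b0100, C5 = 0b1000, C6 = 0b1100

C1: S = E(K, 0b0011) = 0b1010; 0b0100 ⊕ 0b1010 = 0b1110.
C2: S = E(K, 0b1010) = 0b0001; 0b0111 ⊕ 0b0001 = 0b0110.
C3: S = E(K, 0b0001) = 0b1000; 0b0001 ⊕ 0b1000 = 0b1001.
C4: S = E(K, 0b1000) = 0b1111; 0b1011 ⊕ 0b1111 = 0b0100.
C5: S = E(K, 0b1111) = 0b1110; 0b0110 ⊕ 0b1110 = 0b1000.
C6: S = E(K, 0b1110) = 0b1101; 0b0001 ⊕ 0b1101 = 0b1100.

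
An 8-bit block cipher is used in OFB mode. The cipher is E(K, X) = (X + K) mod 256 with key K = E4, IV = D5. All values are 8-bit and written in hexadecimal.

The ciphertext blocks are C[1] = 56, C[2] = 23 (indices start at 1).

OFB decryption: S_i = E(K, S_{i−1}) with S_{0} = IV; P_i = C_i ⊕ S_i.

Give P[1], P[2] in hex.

P[1] = EF, P[2] = BE

P[1]: S = E(K, D5) = B9; 56 ⊕ B9 = EF.
P[2]: S = E(K, B9) = 9D; 23 ⊕ 9D = BE.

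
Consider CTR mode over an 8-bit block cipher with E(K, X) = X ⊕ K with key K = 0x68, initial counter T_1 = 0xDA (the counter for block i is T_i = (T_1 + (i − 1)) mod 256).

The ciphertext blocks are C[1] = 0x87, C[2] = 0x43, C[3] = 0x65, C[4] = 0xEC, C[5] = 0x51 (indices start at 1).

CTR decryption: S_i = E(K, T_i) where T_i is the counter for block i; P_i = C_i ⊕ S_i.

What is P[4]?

P[4]: T = 0xDD, S = E(K, T) = 0xB5; 0xEC ⊕ 0xB5 = 0x59.

P[4] = 0x59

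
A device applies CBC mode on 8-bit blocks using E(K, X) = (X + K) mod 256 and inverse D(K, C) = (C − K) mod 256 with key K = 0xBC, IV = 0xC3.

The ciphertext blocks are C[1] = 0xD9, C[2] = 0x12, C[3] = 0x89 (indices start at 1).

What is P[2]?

CBC decryption: P_i = D(K, C_i) ⊕ C_{i−1}, with C_{0} = IV.
P[2]: D(K, 0x12) = 0x56; 0x56 ⊕ 0xD9 = 0x8F.

P[2] = 0x8F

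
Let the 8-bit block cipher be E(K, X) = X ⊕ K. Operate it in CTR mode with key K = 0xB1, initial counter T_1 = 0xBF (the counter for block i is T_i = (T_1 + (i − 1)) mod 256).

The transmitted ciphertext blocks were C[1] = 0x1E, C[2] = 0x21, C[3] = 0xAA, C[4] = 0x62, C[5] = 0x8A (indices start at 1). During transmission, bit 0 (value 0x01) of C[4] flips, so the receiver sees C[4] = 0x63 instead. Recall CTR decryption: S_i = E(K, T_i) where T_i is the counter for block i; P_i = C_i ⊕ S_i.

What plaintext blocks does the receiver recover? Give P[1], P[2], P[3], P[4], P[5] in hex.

Only C[4] changed, to 0x63. In CTR, a change in C_i flips the same bit in P_i only; the keystream is unaffected. Decrypting the received ciphertext:
P[1]: T = 0xBF, S = E(K, T) = 0x0E; 0x1E ⊕ 0x0E = 0x10.
P[2]: T = 0xC0, S = E(K, T) = 0x71; 0x21 ⊕ 0x71 = 0x50.
P[3]: T = 0xC1, S = E(K, T) = 0x70; 0xAA ⊕ 0x70 = 0xDA.
P[4]: T = 0xC2, S = E(K, T) = 0x73; 0x63 ⊕ 0x73 = 0x10.
P[5]: T = 0xC3, S = E(K, T) = 0x72; 0x8A ⊕ 0x72 = 0xF8.
Blocks that differ from the original plaintext: P[4].

P[1] = 0x10, P[2] = 0x50, P[3] = 0xDA, P[4] = 0x10, P[5] = 0xF8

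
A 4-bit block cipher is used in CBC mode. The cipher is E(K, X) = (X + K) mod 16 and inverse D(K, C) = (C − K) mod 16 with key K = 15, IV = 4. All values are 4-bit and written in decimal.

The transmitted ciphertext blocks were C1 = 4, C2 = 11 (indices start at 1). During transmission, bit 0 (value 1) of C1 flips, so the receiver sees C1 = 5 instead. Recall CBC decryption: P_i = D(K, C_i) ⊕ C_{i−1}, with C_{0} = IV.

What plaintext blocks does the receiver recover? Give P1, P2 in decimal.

P1 = 2, P2 = 9

Only C1 changed, to 5. In CBC, a change in C_i garbles P_i and flips the same bit in P_{i+1}. Decrypting the received ciphertext:
P1: D(K, 5) = 6; 6 ⊕ 4 = 2.
P2: D(K, 11) = 12; 12 ⊕ 5 = 9.
Blocks that differ from the original plaintext: P1, P2.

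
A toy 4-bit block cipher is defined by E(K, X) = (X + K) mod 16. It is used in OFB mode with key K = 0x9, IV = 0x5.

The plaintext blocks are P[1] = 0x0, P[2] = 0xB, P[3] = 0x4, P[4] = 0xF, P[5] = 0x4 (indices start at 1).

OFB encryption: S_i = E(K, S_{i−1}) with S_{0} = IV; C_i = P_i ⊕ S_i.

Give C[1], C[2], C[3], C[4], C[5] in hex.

C[1]: S = E(K, 0x5) = 0xE; 0x0 ⊕ 0xE = 0xE.
C[2]: S = E(K, 0xE) = 0x7; 0xB ⊕ 0x7 = 0xC.
C[3]: S = E(K, 0x7) = 0x0; 0x4 ⊕ 0x0 = 0x4.
C[4]: S = E(K, 0x0) = 0x9; 0xF ⊕ 0x9 = 0x6.
C[5]: S = E(K, 0x9) = 0x2; 0x4 ⊕ 0x2 = 0x6.

C[1] = 0xE, C[2] = 0xC, C[3] = 0x4, C[4] = 0x6, C[5] = 0x6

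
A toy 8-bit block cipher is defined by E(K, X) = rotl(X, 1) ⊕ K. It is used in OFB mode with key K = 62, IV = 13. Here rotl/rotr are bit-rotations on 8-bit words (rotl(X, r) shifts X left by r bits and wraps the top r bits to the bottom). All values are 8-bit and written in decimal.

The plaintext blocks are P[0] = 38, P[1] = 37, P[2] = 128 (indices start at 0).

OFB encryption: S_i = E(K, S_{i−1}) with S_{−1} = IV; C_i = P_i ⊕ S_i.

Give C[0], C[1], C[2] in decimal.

C[0] = 2, C[1] = 83, C[2] = 82

C[0]: S = E(K, 13) = 36; 38 ⊕ 36 = 2.
C[1]: S = E(K, 36) = 118; 37 ⊕ 118 = 83.
C[2]: S = E(K, 118) = 210; 128 ⊕ 210 = 82.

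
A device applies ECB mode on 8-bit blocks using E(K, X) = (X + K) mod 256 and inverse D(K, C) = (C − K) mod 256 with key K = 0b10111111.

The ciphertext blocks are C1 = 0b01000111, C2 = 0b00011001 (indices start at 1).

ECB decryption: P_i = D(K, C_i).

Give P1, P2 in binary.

P1 = 0b10001000, P2 = 0b01011010

P1: D(K, 0b01000111) = 0b10001000.
P2: D(K, 0b00011001) = 0b01011010.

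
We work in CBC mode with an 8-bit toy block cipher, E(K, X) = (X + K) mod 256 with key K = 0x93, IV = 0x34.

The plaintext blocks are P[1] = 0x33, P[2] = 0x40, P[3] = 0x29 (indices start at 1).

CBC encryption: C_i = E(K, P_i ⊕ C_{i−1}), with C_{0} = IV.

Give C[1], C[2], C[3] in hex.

C[1] = 0x9A, C[2] = 0x6D, C[3] = 0xD7

C[1]: P[1] ⊕ 0x34 = 0x07; E(K, 0x07) = 0x9A.
C[2]: P[2] ⊕ 0x9A = 0xDA; E(K, 0xDA) = 0x6D.
C[3]: P[3] ⊕ 0x6D = 0x44; E(K, 0x44) = 0xD7.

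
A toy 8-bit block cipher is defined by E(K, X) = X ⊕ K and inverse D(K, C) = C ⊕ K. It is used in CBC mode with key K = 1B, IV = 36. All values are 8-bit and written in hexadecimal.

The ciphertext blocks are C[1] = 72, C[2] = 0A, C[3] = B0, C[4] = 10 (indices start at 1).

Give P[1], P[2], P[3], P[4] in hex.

P[1] = 5F, P[2] = 63, P[3] = A1, P[4] = BB

CBC decryption: P_i = D(K, C_i) ⊕ C_{i−1}, with C_{0} = IV.
P[1]: D(K, 72) = 69; 69 ⊕ 36 = 5F.
P[2]: D(K, 0A) = 11; 11 ⊕ 72 = 63.
P[3]: D(K, B0) = AB; AB ⊕ 0A = A1.
P[4]: D(K, 10) = 0B; 0B ⊕ B0 = BB.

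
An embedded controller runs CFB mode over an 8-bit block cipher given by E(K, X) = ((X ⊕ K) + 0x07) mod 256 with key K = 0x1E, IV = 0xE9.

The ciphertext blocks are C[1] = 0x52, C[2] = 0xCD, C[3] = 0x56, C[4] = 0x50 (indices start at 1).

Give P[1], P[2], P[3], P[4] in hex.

P[1] = 0xAC, P[2] = 0x9E, P[3] = 0x8C, P[4] = 0x1F

CFB decryption: P_i = C_i ⊕ E(K, C_{i−1}), with C_{0} = IV.
P[1]: E(K, 0xE9) = 0xFE; 0x52 ⊕ 0xFE = 0xAC.
P[2]: E(K, 0x52) = 0x53; 0xCD ⊕ 0x53 = 0x9E.
P[3]: E(K, 0xCD) = 0xDA; 0x56 ⊕ 0xDA = 0x8C.
P[4]: E(K, 0x56) = 0x4F; 0x50 ⊕ 0x4F = 0x1F.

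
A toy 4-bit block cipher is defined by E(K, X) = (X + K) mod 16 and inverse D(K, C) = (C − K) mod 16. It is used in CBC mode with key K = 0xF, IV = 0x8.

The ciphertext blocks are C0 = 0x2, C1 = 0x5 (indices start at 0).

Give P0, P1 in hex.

CBC decryption: P_i = D(K, C_i) ⊕ C_{i−1}, with C_{−1} = IV.
P0: D(K, 0x2) = 0x3; 0x3 ⊕ 0x8 = 0xB.
P1: D(K, 0x5) = 0x6; 0x6 ⊕ 0x2 = 0x4.

P0 = 0xB, P1 = 0x4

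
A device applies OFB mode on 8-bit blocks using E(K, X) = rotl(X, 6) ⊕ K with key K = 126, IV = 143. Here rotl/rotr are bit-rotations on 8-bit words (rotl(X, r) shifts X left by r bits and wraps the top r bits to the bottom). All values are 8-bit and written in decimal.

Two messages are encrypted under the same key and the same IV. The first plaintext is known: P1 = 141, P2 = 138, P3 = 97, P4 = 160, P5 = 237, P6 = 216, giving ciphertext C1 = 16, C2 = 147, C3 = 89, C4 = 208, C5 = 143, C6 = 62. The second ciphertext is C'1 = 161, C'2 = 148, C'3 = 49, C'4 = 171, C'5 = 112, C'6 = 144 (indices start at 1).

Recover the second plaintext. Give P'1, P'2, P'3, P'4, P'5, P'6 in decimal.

In OFB with a reused IV, both messages share the same keystream S_i, so C_i ⊕ C'_i = P_i ⊕ P'_i and thus P'_i = P_i ⊕ C_i ⊕ C'_i.
P'1: 141 ⊕ 16 ⊕ 161 = 60.
P'2: 138 ⊕ 147 ⊕ 148 = 141.
P'3: 97 ⊕ 89 ⊕ 49 = 9.
P'4: 160 ⊕ 208 ⊕ 171 = 219.
P'5: 237 ⊕ 143 ⊕ 112 = 18.
P'6: 216 ⊕ 62 ⊕ 144 = 118.

P'1 = 60, P'2 = 141, P'3 = 9, P'4 = 219, P'5 = 18, P'6 = 118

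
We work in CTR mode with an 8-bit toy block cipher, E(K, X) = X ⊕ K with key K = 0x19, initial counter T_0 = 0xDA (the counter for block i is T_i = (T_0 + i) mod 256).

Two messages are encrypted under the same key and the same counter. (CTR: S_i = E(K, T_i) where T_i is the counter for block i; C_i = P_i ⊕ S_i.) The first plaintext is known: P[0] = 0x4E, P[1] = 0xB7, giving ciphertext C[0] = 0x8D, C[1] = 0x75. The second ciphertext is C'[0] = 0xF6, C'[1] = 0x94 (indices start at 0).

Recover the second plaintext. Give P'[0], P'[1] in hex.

P'[0] = 0x35, P'[1] = 0x56

In CTR with a reused counter, both messages share the same keystream S_i, so C_i ⊕ C'_i = P_i ⊕ P'_i and thus P'_i = P_i ⊕ C_i ⊕ C'_i.
P'[0]: 0x4E ⊕ 0x8D ⊕ 0xF6 = 0x35.
P'[1]: 0xB7 ⊕ 0x75 ⊕ 0x94 = 0x56.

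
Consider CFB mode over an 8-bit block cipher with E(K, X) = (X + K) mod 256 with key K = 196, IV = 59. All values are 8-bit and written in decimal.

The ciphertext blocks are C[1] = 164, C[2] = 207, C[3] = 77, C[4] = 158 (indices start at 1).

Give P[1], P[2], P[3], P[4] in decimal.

P[1] = 91, P[2] = 167, P[3] = 222, P[4] = 143

CFB decryption: P_i = C_i ⊕ E(K, C_{i−1}), with C_{0} = IV.
P[1]: E(K, 59) = 255; 164 ⊕ 255 = 91.
P[2]: E(K, 164) = 104; 207 ⊕ 104 = 167.
P[3]: E(K, 207) = 147; 77 ⊕ 147 = 222.
P[4]: E(K, 77) = 17; 158 ⊕ 17 = 143.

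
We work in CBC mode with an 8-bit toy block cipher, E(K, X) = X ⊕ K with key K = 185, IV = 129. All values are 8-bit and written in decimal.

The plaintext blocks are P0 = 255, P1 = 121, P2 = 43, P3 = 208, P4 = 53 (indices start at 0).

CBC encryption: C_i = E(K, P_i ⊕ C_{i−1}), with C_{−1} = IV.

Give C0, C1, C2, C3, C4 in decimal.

C0 = 199, C1 = 7, C2 = 149, C3 = 252, C4 = 112

C0: P0 ⊕ 129 = 126; E(K, 126) = 199.
C1: P1 ⊕ 199 = 190; E(K, 190) = 7.
C2: P2 ⊕ 7 = 44; E(K, 44) = 149.
C3: P3 ⊕ 149 = 69; E(K, 69) = 252.
C4: P4 ⊕ 252 = 201; E(K, 201) = 112.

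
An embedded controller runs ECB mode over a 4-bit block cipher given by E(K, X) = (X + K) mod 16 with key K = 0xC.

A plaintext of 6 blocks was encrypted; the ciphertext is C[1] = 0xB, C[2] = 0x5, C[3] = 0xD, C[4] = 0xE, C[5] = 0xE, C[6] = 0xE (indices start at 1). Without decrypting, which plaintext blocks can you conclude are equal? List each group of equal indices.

P[4] = P[5] = P[6]

ECB encrypts each block independently with the same key, so equal ciphertext blocks imply equal plaintext blocks.
C[4] = C[5] = C[6] = 0xE, so P[4] = P[5] = P[6].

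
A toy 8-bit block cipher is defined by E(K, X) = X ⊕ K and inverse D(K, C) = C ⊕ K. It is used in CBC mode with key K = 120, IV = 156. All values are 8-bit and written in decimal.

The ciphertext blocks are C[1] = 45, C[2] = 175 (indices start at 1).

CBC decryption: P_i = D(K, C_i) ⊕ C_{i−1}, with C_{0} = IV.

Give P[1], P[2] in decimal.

P[1]: D(K, 45) = 85; 85 ⊕ 156 = 201.
P[2]: D(K, 175) = 215; 215 ⊕ 45 = 250.

P[1] = 201, P[2] = 250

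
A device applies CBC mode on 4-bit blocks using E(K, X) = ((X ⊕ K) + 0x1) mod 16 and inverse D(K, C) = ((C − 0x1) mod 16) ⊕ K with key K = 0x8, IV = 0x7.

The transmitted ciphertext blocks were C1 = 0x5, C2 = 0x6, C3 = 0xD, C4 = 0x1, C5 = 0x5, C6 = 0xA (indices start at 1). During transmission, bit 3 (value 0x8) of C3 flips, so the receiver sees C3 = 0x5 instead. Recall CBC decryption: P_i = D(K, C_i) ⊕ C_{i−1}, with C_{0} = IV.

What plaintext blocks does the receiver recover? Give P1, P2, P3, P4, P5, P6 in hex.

Only C3 changed, to 0x5. In CBC, a change in C_i garbles P_i and flips the same bit in P_{i+1}. Decrypting the received ciphertext:
P1: D(K, 0x5) = 0xC; 0xC ⊕ 0x7 = 0xB.
P2: D(K, 0x6) = 0xD; 0xD ⊕ 0x5 = 0x8.
P3: D(K, 0x5) = 0xC; 0xC ⊕ 0x6 = 0xA.
P4: D(K, 0x1) = 0x8; 0x8 ⊕ 0x5 = 0xD.
P5: D(K, 0x5) = 0xC; 0xC ⊕ 0x1 = 0xD.
P6: D(K, 0xA) = 0x1; 0x1 ⊕ 0x5 = 0x4.
Blocks that differ from the original plaintext: P3, P4.

P1 = 0xB, P2 = 0x8, P3 = 0xA, P4 = 0xD, P5 = 0xD, P6 = 0x4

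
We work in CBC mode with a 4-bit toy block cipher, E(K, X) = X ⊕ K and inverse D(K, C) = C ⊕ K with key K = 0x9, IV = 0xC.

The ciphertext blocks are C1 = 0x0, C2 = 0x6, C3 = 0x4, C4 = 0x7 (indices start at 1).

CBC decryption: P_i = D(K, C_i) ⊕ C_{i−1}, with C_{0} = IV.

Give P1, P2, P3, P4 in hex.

P1: D(K, 0x0) = 0x9; 0x9 ⊕ 0xC = 0x5.
P2: D(K, 0x6) = 0xF; 0xF ⊕ 0x0 = 0xF.
P3: D(K, 0x4) = 0xD; 0xD ⊕ 0x6 = 0xB.
P4: D(K, 0x7) = 0xE; 0xE ⊕ 0x4 = 0xA.

P1 = 0x5, P2 = 0xF, P3 = 0xB, P4 = 0xA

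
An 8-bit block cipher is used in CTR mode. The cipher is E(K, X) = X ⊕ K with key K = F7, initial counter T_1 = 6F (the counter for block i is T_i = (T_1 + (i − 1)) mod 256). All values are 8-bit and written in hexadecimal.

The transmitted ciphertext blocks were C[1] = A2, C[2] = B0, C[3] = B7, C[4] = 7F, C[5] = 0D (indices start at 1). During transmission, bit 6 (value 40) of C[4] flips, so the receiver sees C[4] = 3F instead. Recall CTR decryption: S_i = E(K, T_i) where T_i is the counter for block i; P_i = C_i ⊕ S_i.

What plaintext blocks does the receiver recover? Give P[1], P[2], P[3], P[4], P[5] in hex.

P[1] = 3A, P[2] = 37, P[3] = 31, P[4] = BA, P[5] = 89

Only C[4] changed, to 3F. In CTR, a change in C_i flips the same bit in P_i only; the keystream is unaffected. Decrypting the received ciphertext:
P[1]: T = 6F, S = E(K, T) = 98; A2 ⊕ 98 = 3A.
P[2]: T = 70, S = E(K, T) = 87; B0 ⊕ 87 = 37.
P[3]: T = 71, S = E(K, T) = 86; B7 ⊕ 86 = 31.
P[4]: T = 72, S = E(K, T) = 85; 3F ⊕ 85 = BA.
P[5]: T = 73, S = E(K, T) = 84; 0D ⊕ 84 = 89.
Blocks that differ from the original plaintext: P[4].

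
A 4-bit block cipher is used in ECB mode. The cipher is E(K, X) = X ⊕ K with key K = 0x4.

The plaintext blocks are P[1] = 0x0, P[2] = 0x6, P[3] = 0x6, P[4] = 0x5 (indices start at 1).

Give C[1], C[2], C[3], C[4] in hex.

ECB encryption: C_i = E(K, P_i).
C[1]: E(K, 0x0) = 0x4.
C[2]: E(K, 0x6) = 0x2.
C[3]: E(K, 0x6) = 0x2.
C[4]: E(K, 0x5) = 0x1.

C[1] = 0x4, C[2] = 0x2, C[3] = 0x2, C[4] = 0x1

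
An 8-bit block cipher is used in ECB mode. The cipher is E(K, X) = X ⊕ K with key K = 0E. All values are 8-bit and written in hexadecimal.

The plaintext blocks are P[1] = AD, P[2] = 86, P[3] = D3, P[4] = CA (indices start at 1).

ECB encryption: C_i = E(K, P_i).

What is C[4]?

C[4] = C4

C[4]: E(K, CA) = C4.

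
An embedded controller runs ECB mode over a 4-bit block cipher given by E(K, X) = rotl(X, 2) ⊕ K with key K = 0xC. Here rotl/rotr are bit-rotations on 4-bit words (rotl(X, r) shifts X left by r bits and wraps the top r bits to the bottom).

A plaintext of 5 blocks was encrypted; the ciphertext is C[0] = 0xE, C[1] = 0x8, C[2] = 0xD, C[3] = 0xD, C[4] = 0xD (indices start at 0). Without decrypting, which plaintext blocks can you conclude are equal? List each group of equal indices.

ECB encrypts each block independently with the same key, so equal ciphertext blocks imply equal plaintext blocks.
C[2] = C[3] = C[4] = 0xD, so P[2] = P[3] = P[4].

P[2] = P[3] = P[4]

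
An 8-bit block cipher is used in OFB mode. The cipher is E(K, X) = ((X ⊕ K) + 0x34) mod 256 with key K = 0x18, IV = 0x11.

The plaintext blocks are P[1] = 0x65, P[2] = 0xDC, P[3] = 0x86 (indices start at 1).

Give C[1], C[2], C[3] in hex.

C[1] = 0x58, C[2] = 0x85, C[3] = 0xF3

OFB encryption: S_i = E(K, S_{i−1}) with S_{0} = IV; C_i = P_i ⊕ S_i.
C[1]: S = E(K, 0x11) = 0x3D; 0x65 ⊕ 0x3D = 0x58.
C[2]: S = E(K, 0x3D) = 0x59; 0xDC ⊕ 0x59 = 0x85.
C[3]: S = E(K, 0x59) = 0x75; 0x86 ⊕ 0x75 = 0xF3.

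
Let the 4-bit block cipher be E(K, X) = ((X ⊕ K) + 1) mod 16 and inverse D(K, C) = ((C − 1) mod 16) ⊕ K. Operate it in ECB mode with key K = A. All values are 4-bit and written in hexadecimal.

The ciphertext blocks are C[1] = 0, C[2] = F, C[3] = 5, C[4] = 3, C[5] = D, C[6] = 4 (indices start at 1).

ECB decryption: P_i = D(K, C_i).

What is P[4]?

P[4]: D(K, 3) = 8.

P[4] = 8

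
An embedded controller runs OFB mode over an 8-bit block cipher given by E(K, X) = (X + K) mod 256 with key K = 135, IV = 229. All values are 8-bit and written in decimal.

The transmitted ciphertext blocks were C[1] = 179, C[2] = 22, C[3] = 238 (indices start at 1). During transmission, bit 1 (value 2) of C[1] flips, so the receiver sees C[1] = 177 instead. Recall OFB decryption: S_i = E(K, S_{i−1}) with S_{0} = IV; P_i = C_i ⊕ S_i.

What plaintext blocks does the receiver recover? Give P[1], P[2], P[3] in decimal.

P[1] = 221, P[2] = 229, P[3] = 148

Only C[1] changed, to 177. In OFB, a change in C_i flips the same bit in P_i only; the keystream is unaffected. Decrypting the received ciphertext:
P[1]: S = E(K, 229) = 108; 177 ⊕ 108 = 221.
P[2]: S = E(K, 108) = 243; 22 ⊕ 243 = 229.
P[3]: S = E(K, 243) = 122; 238 ⊕ 122 = 148.
Blocks that differ from the original plaintext: P[1].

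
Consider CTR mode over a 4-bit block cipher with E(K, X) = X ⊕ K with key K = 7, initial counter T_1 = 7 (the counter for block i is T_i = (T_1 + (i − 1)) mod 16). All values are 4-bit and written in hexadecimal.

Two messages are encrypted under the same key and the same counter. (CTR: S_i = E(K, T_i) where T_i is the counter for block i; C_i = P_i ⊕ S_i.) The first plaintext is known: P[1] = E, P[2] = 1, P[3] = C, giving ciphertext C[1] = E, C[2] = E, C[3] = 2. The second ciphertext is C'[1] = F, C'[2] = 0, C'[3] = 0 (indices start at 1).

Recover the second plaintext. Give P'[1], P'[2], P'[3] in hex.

In CTR with a reused counter, both messages share the same keystream S_i, so C_i ⊕ C'_i = P_i ⊕ P'_i and thus P'_i = P_i ⊕ C_i ⊕ C'_i.
P'[1]: E ⊕ E ⊕ F = F.
P'[2]: 1 ⊕ E ⊕ 0 = F.
P'[3]: C ⊕ 2 ⊕ 0 = E.

P'[1] = F, P'[2] = F, P'[3] = E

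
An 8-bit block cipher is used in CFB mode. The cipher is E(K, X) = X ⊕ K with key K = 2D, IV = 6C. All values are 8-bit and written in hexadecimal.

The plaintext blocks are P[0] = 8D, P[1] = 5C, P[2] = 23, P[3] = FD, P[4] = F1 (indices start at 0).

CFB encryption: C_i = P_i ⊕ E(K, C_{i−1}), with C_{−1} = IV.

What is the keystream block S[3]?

9E

C[0]: E(K, 6C) = 41; 8D ⊕ 41 = CC.
C[1]: E(K, CC) = E1; 5C ⊕ E1 = BD.
C[2]: E(K, BD) = 90; 23 ⊕ 90 = B3.
C[3]: E(K, B3) = 9E; FD ⊕ 9E = 63.
So S[3] = 9E.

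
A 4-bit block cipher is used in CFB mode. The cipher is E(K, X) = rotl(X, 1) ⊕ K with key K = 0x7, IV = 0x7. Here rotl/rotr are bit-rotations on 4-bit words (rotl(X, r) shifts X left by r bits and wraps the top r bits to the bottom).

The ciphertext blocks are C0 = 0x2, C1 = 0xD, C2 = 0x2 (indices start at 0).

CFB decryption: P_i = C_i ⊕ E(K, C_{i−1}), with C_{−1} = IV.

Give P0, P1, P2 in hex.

P0 = 0xB, P1 = 0xE, P2 = 0xE

P0: E(K, 0x7) = 0x9; 0x2 ⊕ 0x9 = 0xB.
P1: E(K, 0x2) = 0x3; 0xD ⊕ 0x3 = 0xE.
P2: E(K, 0xD) = 0xC; 0x2 ⊕ 0xC = 0xE.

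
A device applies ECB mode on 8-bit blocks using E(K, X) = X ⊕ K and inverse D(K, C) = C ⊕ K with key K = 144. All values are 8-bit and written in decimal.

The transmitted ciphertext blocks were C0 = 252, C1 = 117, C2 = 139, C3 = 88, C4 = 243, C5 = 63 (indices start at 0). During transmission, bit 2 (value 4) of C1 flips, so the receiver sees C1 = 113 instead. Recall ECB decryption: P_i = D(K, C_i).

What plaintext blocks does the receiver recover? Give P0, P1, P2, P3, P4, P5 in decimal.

Only C1 changed, to 113. In ECB, a change in C_i affects only P_i. Decrypting the received ciphertext:
P0: D(K, 252) = 108.
P1: D(K, 113) = 225.
P2: D(K, 139) = 27.
P3: D(K, 88) = 200.
P4: D(K, 243) = 99.
P5: D(K, 63) = 175.
Blocks that differ from the original plaintext: P1.

P0 = 108, P1 = 225, P2 = 27, P3 = 200, P4 = 99, P5 = 175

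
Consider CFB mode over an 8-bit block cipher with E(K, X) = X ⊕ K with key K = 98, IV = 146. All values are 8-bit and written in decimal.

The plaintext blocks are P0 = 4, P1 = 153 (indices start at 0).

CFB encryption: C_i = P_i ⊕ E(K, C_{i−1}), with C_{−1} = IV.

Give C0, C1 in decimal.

C0 = 244, C1 = 15

C0: E(K, 146) = 240; 4 ⊕ 240 = 244.
C1: E(K, 244) = 150; 153 ⊕ 150 = 15.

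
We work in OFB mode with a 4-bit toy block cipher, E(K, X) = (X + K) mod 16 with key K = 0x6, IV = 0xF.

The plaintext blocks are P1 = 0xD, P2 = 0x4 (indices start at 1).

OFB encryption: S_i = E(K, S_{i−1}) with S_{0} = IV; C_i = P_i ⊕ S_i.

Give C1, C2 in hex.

C1: S = E(K, 0xF) = 0x5; 0xD ⊕ 0x5 = 0x8.
C2: S = E(K, 0x5) = 0xB; 0x4 ⊕ 0xB = 0xF.

C1 = 0x8, C2 = 0xF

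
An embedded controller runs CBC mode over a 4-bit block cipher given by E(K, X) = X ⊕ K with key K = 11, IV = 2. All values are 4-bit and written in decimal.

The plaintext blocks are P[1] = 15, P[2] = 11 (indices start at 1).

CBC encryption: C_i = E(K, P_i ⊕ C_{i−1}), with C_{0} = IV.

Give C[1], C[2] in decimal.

C[1]: P[1] ⊕ 2 = 13; E(K, 13) = 6.
C[2]: P[2] ⊕ 6 = 13; E(K, 13) = 6.

C[1] = 6, C[2] = 6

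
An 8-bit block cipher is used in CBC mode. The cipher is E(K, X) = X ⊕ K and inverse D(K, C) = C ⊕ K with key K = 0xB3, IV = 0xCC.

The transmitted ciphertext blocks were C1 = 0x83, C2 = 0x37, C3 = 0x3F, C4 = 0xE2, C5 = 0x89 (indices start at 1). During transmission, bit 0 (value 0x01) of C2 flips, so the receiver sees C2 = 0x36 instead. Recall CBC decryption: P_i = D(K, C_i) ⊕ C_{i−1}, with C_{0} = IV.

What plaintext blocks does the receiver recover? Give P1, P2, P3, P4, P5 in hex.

P1 = 0xFC, P2 = 0x06, P3 = 0xBA, P4 = 0x6E, P5 = 0xD8

Only C2 changed, to 0x36. In CBC, a change in C_i garbles P_i and flips the same bit in P_{i+1}. Decrypting the received ciphertext:
P1: D(K, 0x83) = 0x30; 0x30 ⊕ 0xCC = 0xFC.
P2: D(K, 0x36) = 0x85; 0x85 ⊕ 0x83 = 0x06.
P3: D(K, 0x3F) = 0x8C; 0x8C ⊕ 0x36 = 0xBA.
P4: D(K, 0xE2) = 0x51; 0x51 ⊕ 0x3F = 0x6E.
P5: D(K, 0x89) = 0x3A; 0x3A ⊕ 0xE2 = 0xD8.
Blocks that differ from the original plaintext: P2, P3.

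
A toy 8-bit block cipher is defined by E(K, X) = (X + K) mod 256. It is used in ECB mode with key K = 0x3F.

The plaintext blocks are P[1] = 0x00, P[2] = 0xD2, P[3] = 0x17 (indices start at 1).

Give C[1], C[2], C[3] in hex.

C[1] = 0x3F, C[2] = 0x11, C[3] = 0x56

ECB encryption: C_i = E(K, P_i).
C[1]: E(K, 0x00) = 0x3F.
C[2]: E(K, 0xD2) = 0x11.
C[3]: E(K, 0x17) = 0x56.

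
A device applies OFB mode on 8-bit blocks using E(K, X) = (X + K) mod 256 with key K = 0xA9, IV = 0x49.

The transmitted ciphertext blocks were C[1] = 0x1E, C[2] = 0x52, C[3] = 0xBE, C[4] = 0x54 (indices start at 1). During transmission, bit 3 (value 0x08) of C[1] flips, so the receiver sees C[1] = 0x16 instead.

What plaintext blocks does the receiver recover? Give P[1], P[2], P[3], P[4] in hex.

OFB decryption: S_i = E(K, S_{i−1}) with S_{0} = IV; P_i = C_i ⊕ S_i.
Only C[1] changed, to 0x16. In OFB, a change in C_i flips the same bit in P_i only; the keystream is unaffected. Decrypting the received ciphertext:
P[1]: S = E(K, 0x49) = 0xF2; 0x16 ⊕ 0xF2 = 0xE4.
P[2]: S = E(K, 0xF2) = 0x9B; 0x52 ⊕ 0x9B = 0xC9.
P[3]: S = E(K, 0x9B) = 0x44; 0xBE ⊕ 0x44 = 0xFA.
P[4]: S = E(K, 0x44) = 0xED; 0x54 ⊕ 0xED = 0xB9.
Blocks that differ from the original plaintext: P[1].

P[1] = 0xE4, P[2] = 0xC9, P[3] = 0xFA, P[4] = 0xB9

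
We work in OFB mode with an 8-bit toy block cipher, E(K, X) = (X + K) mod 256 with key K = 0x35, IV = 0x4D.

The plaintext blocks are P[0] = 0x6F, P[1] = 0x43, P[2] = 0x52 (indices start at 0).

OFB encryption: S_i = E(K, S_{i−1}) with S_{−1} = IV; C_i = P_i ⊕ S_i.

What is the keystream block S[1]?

0xB7

C[0]: S = E(K, 0x4D) = 0x82; 0x6F ⊕ 0x82 = 0xED.
C[1]: S = E(K, 0x82) = 0xB7; 0x43 ⊕ 0xB7 = 0xF4.
So S[1] = 0xB7.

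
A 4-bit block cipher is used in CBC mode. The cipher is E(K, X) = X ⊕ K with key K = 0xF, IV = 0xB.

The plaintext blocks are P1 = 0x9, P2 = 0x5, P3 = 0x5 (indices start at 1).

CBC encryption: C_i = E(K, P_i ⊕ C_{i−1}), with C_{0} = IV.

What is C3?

C1: P1 ⊕ 0xB = 0x2; E(K, 0x2) = 0xD.
C2: P2 ⊕ 0xD = 0x8; E(K, 0x8) = 0x7.
C3: P3 ⊕ 0x7 = 0x2; E(K, 0x2) = 0xD.

C3 = 0xD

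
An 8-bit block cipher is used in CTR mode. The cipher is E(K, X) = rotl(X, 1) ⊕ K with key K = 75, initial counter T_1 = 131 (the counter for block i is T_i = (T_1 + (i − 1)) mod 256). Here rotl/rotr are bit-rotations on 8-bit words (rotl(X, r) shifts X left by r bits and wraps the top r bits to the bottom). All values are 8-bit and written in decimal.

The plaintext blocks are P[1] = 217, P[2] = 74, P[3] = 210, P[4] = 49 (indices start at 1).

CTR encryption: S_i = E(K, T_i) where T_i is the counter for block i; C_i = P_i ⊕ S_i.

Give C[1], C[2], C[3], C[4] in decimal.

C[1]: T = 131, S = E(K, T) = 76; 217 ⊕ 76 = 149.
C[2]: T = 132, S = E(K, T) = 66; 74 ⊕ 66 = 8.
C[3]: T = 133, S = E(K, T) = 64; 210 ⊕ 64 = 146.
C[4]: T = 134, S = E(K, T) = 70; 49 ⊕ 70 = 119.

C[1] = 149, C[2] = 8, C[3] = 146, C[4] = 119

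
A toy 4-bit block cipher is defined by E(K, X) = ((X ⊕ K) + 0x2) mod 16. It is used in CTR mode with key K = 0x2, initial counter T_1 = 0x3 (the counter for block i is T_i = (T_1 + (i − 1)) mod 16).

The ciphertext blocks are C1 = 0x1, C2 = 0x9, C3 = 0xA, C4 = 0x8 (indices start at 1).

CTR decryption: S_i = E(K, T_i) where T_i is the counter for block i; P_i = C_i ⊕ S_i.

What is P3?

P3: T = 0x5, S = E(K, T) = 0x9; 0xA ⊕ 0x9 = 0x3.

P3 = 0x3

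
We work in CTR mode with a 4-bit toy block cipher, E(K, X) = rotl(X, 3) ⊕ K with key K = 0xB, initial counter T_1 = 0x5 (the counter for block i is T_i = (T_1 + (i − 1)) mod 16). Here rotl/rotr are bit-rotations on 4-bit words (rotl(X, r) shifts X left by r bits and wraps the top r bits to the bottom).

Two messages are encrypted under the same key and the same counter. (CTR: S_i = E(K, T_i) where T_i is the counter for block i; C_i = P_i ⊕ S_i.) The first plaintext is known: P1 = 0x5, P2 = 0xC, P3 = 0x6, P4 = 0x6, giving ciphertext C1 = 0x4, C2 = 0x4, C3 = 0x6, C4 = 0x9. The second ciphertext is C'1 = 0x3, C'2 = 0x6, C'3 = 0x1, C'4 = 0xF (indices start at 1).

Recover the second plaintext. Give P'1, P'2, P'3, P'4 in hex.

In CTR with a reused counter, both messages share the same keystream S_i, so C_i ⊕ C'_i = P_i ⊕ P'_i and thus P'_i = P_i ⊕ C_i ⊕ C'_i.
P'1: 0x5 ⊕ 0x4 ⊕ 0x3 = 0x2.
P'2: 0xC ⊕ 0x4 ⊕ 0x6 = 0xE.
P'3: 0x6 ⊕ 0x6 ⊕ 0x1 = 0x1.
P'4: 0x6 ⊕ 0x9 ⊕ 0xF = 0x0.

P'1 = 0x2, P'2 = 0xE, P'3 = 0x1, P'4 = 0x0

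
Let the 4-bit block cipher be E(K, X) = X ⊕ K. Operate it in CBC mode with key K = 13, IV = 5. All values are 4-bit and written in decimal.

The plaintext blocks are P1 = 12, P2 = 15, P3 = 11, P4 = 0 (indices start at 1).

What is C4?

CBC encryption: C_i = E(K, P_i ⊕ C_{i−1}), with C_{0} = IV.
C1: P1 ⊕ 5 = 9; E(K, 9) = 4.
C2: P2 ⊕ 4 = 11; E(K, 11) = 6.
C3: P3 ⊕ 6 = 13; E(K, 13) = 0.
C4: P4 ⊕ 0 = 0; E(K, 0) = 13.

C4 = 13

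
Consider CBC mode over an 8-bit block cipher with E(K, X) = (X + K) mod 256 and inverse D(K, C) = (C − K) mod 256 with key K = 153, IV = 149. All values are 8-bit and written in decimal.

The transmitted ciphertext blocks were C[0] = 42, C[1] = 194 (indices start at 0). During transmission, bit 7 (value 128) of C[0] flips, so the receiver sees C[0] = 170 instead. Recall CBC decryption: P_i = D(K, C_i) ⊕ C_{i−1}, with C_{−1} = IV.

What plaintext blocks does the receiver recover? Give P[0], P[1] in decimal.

P[0] = 132, P[1] = 131

Only C[0] changed, to 170. In CBC, a change in C_i garbles P_i and flips the same bit in P_{i+1}. Decrypting the received ciphertext:
P[0]: D(K, 170) = 17; 17 ⊕ 149 = 132.
P[1]: D(K, 194) = 41; 41 ⊕ 170 = 131.
Blocks that differ from the original plaintext: P[0], P[1].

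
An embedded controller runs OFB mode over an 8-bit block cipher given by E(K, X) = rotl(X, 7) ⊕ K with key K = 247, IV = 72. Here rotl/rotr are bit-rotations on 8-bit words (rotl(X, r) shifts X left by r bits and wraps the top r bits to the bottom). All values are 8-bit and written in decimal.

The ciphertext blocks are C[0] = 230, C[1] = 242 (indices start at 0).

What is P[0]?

OFB decryption: S_i = E(K, S_{i−1}) with S_{−1} = IV; P_i = C_i ⊕ S_i.
P[0]: S = E(K, 72) = 211; 230 ⊕ 211 = 53.

P[0] = 53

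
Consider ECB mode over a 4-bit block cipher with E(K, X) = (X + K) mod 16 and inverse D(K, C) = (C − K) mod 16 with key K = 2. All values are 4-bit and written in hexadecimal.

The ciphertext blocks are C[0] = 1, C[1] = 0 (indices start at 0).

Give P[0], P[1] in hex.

P[0] = F, P[1] = E

ECB decryption: P_i = D(K, C_i).
P[0]: D(K, 1) = F.
P[1]: D(K, 0) = E.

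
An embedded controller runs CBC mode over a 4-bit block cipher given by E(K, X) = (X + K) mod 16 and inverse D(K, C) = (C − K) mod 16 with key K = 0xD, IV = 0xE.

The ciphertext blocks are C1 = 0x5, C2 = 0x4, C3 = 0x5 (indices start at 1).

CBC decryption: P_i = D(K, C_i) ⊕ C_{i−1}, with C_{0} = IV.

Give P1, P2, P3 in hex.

P1 = 0x6, P2 = 0x2, P3 = 0xC

P1: D(K, 0x5) = 0x8; 0x8 ⊕ 0xE = 0x6.
P2: D(K, 0x4) = 0x7; 0x7 ⊕ 0x5 = 0x2.
P3: D(K, 0x5) = 0x8; 0x8 ⊕ 0x4 = 0xC.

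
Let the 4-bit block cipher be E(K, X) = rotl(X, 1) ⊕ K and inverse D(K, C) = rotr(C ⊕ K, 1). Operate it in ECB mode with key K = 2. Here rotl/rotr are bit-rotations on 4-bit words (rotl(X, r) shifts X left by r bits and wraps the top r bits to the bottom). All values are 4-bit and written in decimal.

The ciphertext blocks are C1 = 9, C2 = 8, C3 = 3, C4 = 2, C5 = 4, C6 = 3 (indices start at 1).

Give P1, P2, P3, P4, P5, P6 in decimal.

ECB decryption: P_i = D(K, C_i).
P1: D(K, 9) = 13.
P2: D(K, 8) = 5.
P3: D(K, 3) = 8.
P4: D(K, 2) = 0.
P5: D(K, 4) = 3.
P6: D(K, 3) = 8.

P1 = 13, P2 = 5, P3 = 8, P4 = 0, P5 = 3, P6 = 8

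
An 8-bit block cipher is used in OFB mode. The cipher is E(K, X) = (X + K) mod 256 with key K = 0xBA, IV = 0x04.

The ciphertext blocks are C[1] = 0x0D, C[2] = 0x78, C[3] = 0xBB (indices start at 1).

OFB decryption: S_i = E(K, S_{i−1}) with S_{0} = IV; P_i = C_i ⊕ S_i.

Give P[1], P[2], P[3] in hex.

P[1]: S = E(K, 0x04) = 0xBE; 0x0D ⊕ 0xBE = 0xB3.
P[2]: S = E(K, 0xBE) = 0x78; 0x78 ⊕ 0x78 = 0x00.
P[3]: S = E(K, 0x78) = 0x32; 0xBB ⊕ 0x32 = 0x89.

P[1] = 0xB3, P[2] = 0x00, P[3] = 0x89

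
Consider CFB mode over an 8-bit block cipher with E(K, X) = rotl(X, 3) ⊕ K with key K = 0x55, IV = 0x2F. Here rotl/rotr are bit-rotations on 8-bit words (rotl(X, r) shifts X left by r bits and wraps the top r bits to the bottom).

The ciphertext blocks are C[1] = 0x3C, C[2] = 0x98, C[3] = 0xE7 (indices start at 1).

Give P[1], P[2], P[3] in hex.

P[1] = 0x10, P[2] = 0x2C, P[3] = 0x76

CFB decryption: P_i = C_i ⊕ E(K, C_{i−1}), with C_{0} = IV.
P[1]: E(K, 0x2F) = 0x2C; 0x3C ⊕ 0x2C = 0x10.
P[2]: E(K, 0x3C) = 0xB4; 0x98 ⊕ 0xB4 = 0x2C.
P[3]: E(K, 0x98) = 0x91; 0xE7 ⊕ 0x91 = 0x76.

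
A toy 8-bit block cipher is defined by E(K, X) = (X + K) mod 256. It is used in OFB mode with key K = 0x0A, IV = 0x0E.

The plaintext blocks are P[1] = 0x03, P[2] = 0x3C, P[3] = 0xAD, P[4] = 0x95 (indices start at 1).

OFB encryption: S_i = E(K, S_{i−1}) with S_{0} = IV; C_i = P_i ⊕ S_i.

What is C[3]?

C[1]: S = E(K, 0x0E) = 0x18; 0x03 ⊕ 0x18 = 0x1B.
C[2]: S = E(K, 0x18) = 0x22; 0x3C ⊕ 0x22 = 0x1E.
C[3]: S = E(K, 0x22) = 0x2C; 0xAD ⊕ 0x2C = 0x81.

C[3] = 0x81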